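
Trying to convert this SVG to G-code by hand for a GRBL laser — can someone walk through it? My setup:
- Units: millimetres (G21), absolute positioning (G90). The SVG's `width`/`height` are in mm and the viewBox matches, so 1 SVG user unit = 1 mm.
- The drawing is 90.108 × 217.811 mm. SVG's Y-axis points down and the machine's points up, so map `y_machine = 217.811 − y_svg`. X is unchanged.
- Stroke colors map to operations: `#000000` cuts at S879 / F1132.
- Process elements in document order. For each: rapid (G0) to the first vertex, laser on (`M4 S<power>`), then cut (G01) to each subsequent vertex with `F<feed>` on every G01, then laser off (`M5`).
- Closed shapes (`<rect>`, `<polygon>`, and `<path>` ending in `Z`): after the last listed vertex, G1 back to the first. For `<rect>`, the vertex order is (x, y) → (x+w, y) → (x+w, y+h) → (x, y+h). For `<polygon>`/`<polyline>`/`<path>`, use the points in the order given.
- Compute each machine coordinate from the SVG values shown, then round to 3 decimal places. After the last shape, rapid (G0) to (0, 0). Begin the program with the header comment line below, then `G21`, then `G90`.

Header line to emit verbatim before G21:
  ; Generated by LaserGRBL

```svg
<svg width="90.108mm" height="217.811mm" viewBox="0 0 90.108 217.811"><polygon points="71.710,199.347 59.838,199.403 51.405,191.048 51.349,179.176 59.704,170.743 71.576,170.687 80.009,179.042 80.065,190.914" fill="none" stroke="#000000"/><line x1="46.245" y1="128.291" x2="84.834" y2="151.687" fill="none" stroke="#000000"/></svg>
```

Since the viewBox matches the mm dimensions, user units are millimetres directly. The only transform is the Y-flip y_m = 217.811 − y_svg.

Shape 1 is a regular polygon drawn with `<polygon>`. Its stroke #000000 means cut at S879, F1132. After flipping Y the toolpath is (71.710,18.464) → (59.838,18.408) → (51.405,26.763) → (51.349,38.635) → (59.704,47.068) → (71.576,47.124) → (80.009,38.769) → (80.065,26.897) → (71.710,18.464), returning to the start.

Shape 2 is a line segment drawn with `<line>`. Its stroke #000000 means cut at S879, F1132. After flipping Y the toolpath is (46.245,89.520) → (84.834,66.124).

; Generated by LaserGRBL
G21
G90
G0 X71.710 Y18.464
M4 S879
G01 X59.838 Y18.408 F1132
G01 X51.405 Y26.763 F1132
G01 X51.349 Y38.635 F1132
G01 X59.704 Y47.068 F1132
G01 X71.576 Y47.124 F1132
G01 X80.009 Y38.769 F1132
G01 X80.065 Y26.897 F1132
G01 X71.710 Y18.464 F1132
M5
G0 X46.245 Y89.520
M4 S879
G01 X84.834 Y66.124 F1132
M5
G0 X0.000 Y0.000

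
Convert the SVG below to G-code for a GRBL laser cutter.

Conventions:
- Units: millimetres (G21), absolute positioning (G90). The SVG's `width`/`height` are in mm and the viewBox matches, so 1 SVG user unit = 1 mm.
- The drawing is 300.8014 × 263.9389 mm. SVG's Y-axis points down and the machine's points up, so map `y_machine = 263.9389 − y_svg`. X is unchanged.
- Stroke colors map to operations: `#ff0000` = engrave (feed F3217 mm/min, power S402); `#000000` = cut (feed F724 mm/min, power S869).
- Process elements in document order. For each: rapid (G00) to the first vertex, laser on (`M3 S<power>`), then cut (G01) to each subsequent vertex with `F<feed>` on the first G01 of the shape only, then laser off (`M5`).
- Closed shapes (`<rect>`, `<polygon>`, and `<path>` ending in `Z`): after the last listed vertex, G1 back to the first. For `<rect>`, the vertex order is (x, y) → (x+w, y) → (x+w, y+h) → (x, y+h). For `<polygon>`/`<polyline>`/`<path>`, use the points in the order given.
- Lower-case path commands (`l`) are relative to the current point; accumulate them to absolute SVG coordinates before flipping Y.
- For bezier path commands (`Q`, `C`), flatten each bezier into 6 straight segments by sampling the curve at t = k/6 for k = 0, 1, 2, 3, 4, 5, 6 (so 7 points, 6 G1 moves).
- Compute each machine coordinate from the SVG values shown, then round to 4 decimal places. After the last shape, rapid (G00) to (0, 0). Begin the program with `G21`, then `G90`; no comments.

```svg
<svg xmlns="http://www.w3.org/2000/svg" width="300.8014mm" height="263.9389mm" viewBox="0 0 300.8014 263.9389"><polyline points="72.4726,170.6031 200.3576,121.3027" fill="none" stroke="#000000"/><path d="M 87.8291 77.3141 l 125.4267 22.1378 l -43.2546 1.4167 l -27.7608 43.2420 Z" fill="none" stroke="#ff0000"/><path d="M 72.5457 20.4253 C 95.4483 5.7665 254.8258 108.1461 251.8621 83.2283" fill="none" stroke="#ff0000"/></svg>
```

G21
G90
G00 X72.4726 Y93.3358
M3 S869
G01 X200.3576 Y142.6362 F724
M5
G00 X87.8291 Y186.6248
M3 S402
G01 X213.2558 Y164.4870 F3217
G01 X170.0012 Y163.0703
G01 X142.2404 Y119.8283
G01 X87.8291 Y186.6248
M5
G00 X72.5457 Y243.5136
M3 S402
G01 X93.9865 Y242.2210 F3217
G01 X129.8727 Y228.2091
G01 X171.9038 Y208.2650
G01 X211.7793 Y189.1758
G01 X241.1989 Y177.7286
G01 X251.8621 Y180.7106
M5
G00 X0.0000 Y0.0000

viewBox `0 0 300.8014 263.9389` with mm width/height → 1 unit = 1 mm. Flip: y_m = 263.9389 − y_svg.

**Shape 1** — `<polyline>` line segment, stroke `#000000` → cut (S869, F724). Machine vertices: (72.4726,93.3358) → (200.3576,142.6362). Open path.

**Shape 2** — `<path>` closed polygon, stroke `#ff0000` → engrave (S402, F3217). Machine vertices: (87.8291,186.6248) → (213.2558,164.4870) → (170.0012,163.0703) → (142.2404,119.8283) → (87.8291,186.6248). Closed: final G1 returns to the first vertex.

**Shape 3** — `<path>` cubic bezier, stroke `#ff0000` → engrave (S402, F3217). Control points (SVG): P0=(72.5457,20.4253), P1=(95.4483,5.7665), P2=(254.8258,108.1461), P3=(251.8621,83.2283); sampled at t=k/6. Machine vertices: (72.5457,243.5136) → (93.9865,242.2210) → (129.8727,228.2091) → (171.9038,208.2650) → (211.7793,189.1758) → (241.1989,177.7286) → (251.8621,180.7106). Open path.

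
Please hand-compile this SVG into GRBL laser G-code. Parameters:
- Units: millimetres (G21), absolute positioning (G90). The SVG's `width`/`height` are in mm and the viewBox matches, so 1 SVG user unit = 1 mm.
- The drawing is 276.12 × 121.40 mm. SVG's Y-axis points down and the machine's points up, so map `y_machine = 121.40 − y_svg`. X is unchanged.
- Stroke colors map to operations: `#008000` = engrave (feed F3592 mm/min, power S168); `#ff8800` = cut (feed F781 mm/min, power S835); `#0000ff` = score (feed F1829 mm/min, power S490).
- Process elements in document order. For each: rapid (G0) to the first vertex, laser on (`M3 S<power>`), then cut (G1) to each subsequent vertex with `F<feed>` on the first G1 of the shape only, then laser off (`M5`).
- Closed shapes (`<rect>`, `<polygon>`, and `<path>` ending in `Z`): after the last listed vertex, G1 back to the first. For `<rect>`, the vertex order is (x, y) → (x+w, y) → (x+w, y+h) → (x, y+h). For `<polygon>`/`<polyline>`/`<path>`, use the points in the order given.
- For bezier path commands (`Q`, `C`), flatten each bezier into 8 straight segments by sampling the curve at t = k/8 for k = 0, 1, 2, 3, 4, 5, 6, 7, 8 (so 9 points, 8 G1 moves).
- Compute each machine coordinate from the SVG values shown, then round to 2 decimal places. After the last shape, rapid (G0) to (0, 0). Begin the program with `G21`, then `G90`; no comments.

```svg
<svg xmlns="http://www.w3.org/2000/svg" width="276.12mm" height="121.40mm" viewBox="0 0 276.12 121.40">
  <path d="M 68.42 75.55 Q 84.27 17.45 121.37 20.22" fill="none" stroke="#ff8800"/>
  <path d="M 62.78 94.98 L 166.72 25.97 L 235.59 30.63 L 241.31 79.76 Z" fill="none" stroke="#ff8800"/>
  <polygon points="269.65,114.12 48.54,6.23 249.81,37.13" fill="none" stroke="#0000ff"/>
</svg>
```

G21
G90
G0 X68.42 Y45.85
M3 S835
G1 X72.71 Y59.42 F781
G1 X77.67 Y71.10
G1 X83.30 Y80.87
G1 X89.58 Y88.73
G1 X96.53 Y94.70
G1 X104.15 Y98.76
G1 X112.43 Y100.92
G1 X121.37 Y101.18
M5
G0 X62.78 Y26.42
M3 S835
G1 X166.72 Y95.43 F781
G1 X235.59 Y90.77
G1 X241.31 Y41.64
G1 X62.78 Y26.42
M5
G0 X269.65 Y7.28
M3 S490
G1 X48.54 Y115.17 F1829
G1 X249.81 Y84.27
G1 X269.65 Y7.28
M5
G0 X0.00 Y0.00

1 u = 1 mm; y_m = 121.40 − y.

[1] `<path>` quadratic bezier, #ff8800→cut S835 F781: (68.42,45.85) → (72.71,59.42) → (77.67,71.10) → (83.30,80.87) → (89.58,88.73) → (96.53,94.70) → (104.15,98.76) → (112.43,100.92) → (121.37,101.18)

[2] `<path>` closed polygon, #ff8800→cut S835 F781: (62.78,26.42) → (166.72,95.43) → (235.59,90.77) → (241.31,41.64) → (62.78,26.42) (closed)

[3] `<polygon>` closed polygon, #0000ff→score S490 F1829: (269.65,7.28) → (48.54,115.17) → (249.81,84.27) → (269.65,7.28) (closed)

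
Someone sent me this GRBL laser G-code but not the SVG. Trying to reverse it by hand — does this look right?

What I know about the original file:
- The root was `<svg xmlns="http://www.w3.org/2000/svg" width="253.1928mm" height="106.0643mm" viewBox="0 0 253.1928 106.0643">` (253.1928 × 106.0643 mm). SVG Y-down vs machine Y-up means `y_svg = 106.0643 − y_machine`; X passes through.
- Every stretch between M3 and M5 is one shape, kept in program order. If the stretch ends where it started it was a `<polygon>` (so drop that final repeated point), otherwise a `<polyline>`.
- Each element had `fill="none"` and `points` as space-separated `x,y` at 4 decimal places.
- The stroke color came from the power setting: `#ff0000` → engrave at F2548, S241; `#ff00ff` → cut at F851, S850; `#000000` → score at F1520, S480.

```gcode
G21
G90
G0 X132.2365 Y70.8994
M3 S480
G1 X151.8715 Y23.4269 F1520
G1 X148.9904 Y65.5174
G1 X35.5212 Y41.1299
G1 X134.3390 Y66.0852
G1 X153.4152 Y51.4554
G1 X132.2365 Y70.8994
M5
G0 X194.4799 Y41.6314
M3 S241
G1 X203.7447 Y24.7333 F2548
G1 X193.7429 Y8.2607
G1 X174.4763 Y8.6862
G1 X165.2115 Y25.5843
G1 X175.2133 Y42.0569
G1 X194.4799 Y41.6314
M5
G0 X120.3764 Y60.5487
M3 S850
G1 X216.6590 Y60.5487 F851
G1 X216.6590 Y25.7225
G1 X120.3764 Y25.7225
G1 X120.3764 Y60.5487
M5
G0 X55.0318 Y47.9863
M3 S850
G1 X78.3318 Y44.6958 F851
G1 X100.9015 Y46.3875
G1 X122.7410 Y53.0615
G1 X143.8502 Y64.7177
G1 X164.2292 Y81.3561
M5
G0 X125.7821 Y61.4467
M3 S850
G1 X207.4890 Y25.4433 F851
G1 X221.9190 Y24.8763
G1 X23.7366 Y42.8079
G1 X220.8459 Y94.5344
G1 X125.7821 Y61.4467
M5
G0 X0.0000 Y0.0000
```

y_svg = 106.0643 − y_m.

[1] S480→`#000000` (score); closed run; points: 132.2365,35.1649 151.8715,82.6374 148.9904,40.5469 35.5212,64.9344 134.3390,39.9791 153.4152,54.6089

[2] S241→`#ff0000` (engrave); closed run; points: 194.4799,64.4329 203.7447,81.3310 193.7429,97.8036 174.4763,97.3781 165.2115,80.4800 175.2133,64.0074

[3] S850→`#ff00ff` (cut); closed run; points: 120.3764,45.5156 216.6590,45.5156 216.6590,80.3418 120.3764,80.3418

[4] S850→`#ff00ff` (cut); open run; points: 55.0318,58.0780 78.3318,61.3685 100.9015,59.6768 122.7410,53.0028 143.8502,41.3466 164.2292,24.7082

[5] S850→`#ff00ff` (cut); closed run; points: 125.7821,44.6176 207.4890,80.6210 221.9190,81.1880 23.7366,63.2564 220.8459,11.5299

<svg xmlns="http://www.w3.org/2000/svg" width="253.1928mm" height="106.0643mm" viewBox="0 0 253.1928 106.0643">
  <polygon points="132.2365,35.1649 151.8715,82.6374 148.9904,40.5469 35.5212,64.9344 134.3390,39.9791 153.4152,54.6089" fill="none" stroke="#000000"/>
  <polygon points="194.4799,64.4329 203.7447,81.3310 193.7429,97.8036 174.4763,97.3781 165.2115,80.4800 175.2133,64.0074" fill="none" stroke="#ff0000"/>
  <polygon points="120.3764,45.5156 216.6590,45.5156 216.6590,80.3418 120.3764,80.3418" fill="none" stroke="#ff00ff"/>
  <polyline points="55.0318,58.0780 78.3318,61.3685 100.9015,59.6768 122.7410,53.0028 143.8502,41.3466 164.2292,24.7082" fill="none" stroke="#ff00ff"/>
  <polygon points="125.7821,44.6176 207.4890,80.6210 221.9190,81.1880 23.7366,63.2564 220.8459,11.5299" fill="none" stroke="#ff00ff"/>
</svg>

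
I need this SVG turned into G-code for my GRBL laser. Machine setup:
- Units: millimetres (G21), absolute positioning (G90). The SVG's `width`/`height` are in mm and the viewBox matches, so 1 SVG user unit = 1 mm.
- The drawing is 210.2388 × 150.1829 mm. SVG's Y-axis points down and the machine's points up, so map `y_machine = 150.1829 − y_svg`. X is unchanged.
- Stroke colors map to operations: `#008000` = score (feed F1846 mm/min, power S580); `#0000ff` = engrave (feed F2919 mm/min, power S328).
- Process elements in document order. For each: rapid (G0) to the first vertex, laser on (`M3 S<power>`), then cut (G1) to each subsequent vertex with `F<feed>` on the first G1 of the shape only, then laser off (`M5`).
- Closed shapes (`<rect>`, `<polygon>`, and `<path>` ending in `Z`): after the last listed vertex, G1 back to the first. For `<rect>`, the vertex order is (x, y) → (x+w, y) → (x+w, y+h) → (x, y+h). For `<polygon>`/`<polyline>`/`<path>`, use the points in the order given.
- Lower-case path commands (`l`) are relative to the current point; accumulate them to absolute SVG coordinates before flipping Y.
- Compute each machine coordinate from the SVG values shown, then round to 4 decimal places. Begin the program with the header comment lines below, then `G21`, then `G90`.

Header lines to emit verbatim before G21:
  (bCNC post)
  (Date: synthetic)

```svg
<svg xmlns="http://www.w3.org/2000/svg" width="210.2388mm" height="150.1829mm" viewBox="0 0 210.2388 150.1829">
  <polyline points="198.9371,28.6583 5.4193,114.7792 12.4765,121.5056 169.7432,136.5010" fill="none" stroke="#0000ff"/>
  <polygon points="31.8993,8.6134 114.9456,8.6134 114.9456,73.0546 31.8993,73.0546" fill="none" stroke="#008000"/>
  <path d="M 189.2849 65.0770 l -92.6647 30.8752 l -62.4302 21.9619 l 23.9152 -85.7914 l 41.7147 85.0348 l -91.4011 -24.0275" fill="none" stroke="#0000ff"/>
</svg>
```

viewBox `0 0 210.2388 150.1829` with mm width/height → 1 unit = 1 mm. Flip: y_m = 150.1829 − y_svg.

**Shape 1** — `<polyline>` open polyline, stroke `#0000ff` → engrave (S328, F2919). Machine vertices: (198.9371,121.5246) → (5.4193,35.4037) → (12.4765,28.6773) → (169.7432,13.6819). Open path.

**Shape 2** — `<polygon>` rectangle, stroke `#008000` → score (S580, F1846). Machine vertices: (31.8993,141.5695) → (114.9456,141.5695) → (114.9456,77.1283) → (31.8993,77.1283) → (31.8993,141.5695). Closed: final G1 returns to the first vertex.

**Shape 3** — `<path>` open polyline, stroke `#0000ff` → engrave (S328, F2919). Machine vertices: (189.2849,85.1059) → (96.6202,54.2307) → (34.1900,32.2688) → (58.1052,118.0602) → (99.8199,33.0254) → (8.4188,57.0529). Open path.

(bCNC post)
(Date: synthetic)
G21
G90
G0 X198.9371 Y121.5246
M3 S328
G1 X5.4193 Y35.4037 F2919
G1 X12.4765 Y28.6773
G1 X169.7432 Y13.6819
M5
G0 X31.8993 Y141.5695
M3 S580
G1 X114.9456 Y141.5695 F1846
G1 X114.9456 Y77.1283
G1 X31.8993 Y77.1283
G1 X31.8993 Y141.5695
M5
G0 X189.2849 Y85.1059
M3 S328
G1 X96.6202 Y54.2307 F2919
G1 X34.1900 Y32.2688
G1 X58.1052 Y118.0602
G1 X99.8199 Y33.0254
G1 X8.4188 Y57.0529
M5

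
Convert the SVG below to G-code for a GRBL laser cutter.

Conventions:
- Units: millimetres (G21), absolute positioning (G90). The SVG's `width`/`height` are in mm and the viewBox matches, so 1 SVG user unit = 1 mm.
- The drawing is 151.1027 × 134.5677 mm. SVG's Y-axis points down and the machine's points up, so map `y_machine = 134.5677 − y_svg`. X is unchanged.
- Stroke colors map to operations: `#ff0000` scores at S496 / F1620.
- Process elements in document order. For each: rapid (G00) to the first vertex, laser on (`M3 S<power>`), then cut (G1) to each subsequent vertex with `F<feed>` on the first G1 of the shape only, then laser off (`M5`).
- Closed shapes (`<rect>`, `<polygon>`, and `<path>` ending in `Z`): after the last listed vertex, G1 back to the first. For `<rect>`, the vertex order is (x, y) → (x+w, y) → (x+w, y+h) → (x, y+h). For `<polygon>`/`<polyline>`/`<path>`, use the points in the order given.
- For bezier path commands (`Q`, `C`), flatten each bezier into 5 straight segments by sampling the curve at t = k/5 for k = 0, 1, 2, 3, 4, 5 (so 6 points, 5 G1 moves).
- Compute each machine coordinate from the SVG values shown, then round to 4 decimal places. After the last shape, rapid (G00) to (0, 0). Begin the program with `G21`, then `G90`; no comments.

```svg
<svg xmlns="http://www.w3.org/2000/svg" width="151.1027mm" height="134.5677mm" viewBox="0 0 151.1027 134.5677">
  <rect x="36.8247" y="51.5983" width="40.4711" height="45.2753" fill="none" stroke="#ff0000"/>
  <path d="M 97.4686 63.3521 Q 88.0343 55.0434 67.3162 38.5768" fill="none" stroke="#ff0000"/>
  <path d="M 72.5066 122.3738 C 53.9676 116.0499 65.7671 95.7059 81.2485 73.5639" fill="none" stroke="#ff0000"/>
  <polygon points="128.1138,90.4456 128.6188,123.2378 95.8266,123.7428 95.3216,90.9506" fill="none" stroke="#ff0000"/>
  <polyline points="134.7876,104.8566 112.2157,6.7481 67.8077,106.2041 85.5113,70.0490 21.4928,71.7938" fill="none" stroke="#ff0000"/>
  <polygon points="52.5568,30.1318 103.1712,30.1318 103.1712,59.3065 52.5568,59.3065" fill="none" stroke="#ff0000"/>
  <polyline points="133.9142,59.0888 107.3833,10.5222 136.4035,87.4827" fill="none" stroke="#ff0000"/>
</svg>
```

Since the viewBox matches the mm dimensions, user units are millimetres directly. The only transform is the Y-flip y_m = 134.5677 − y_svg.

Shape 1 is a rectangle drawn with `<rect>`. Its stroke #ff0000 means score at S496, F1620. After flipping Y the toolpath is (36.8247,82.9694) → (77.2958,82.9694) → (77.2958,37.6941) → (36.8247,37.6941) → (36.8247,82.9694), returning to the start.

Shape 2 is a quadratic bezier drawn with `<path>`. Its stroke #ff0000 means score at S496, F1620. After flipping Y the toolpath is (97.4686,71.2156) → (93.2435,74.8654) → (88.1158,79.1678) → (82.0853,84.1229) → (75.1521,89.7306) → (67.3162,95.9909).

Shape 3 is a cubic bezier drawn with `<path>`. Its stroke #ff0000 means score at S496, F1620. After flipping Y the toolpath is (72.5066,12.1939) → (64.8106,17.5729) → (63.1163,25.7300) → (66.1442,36.0787) → (72.6147,48.0321) → (81.2485,61.0038).

Shape 4 is a regular polygon drawn with `<polygon>`. Its stroke #ff0000 means score at S496, F1620. After flipping Y the toolpath is (128.1138,44.1221) → (128.6188,11.3299) → (95.8266,10.8249) → (95.3216,43.6171) → (128.1138,44.1221), returning to the start.

Shape 5 is a open polyline drawn with `<polyline>`. Its stroke #ff0000 means score at S496, F1620. After flipping Y the toolpath is (134.7876,29.7111) → (112.2157,127.8196) → (67.8077,28.3636) → (85.5113,64.5187) → (21.4928,62.7739).

Shape 6 is a rectangle drawn with `<polygon>`. Its stroke #ff0000 means score at S496, F1620. After flipping Y the toolpath is (52.5568,104.4359) → (103.1712,104.4359) → (103.1712,75.2612) → (52.5568,75.2612) → (52.5568,104.4359), returning to the start.

Shape 7 is a open polyline drawn with `<polyline>`. Its stroke #ff0000 means score at S496, F1620. After flipping Y the toolpath is (133.9142,75.4789) → (107.3833,124.0455) → (136.4035,47.0850).

G21
G90
G00 X36.8247 Y82.9694
M3 S496
G1 X77.2958 Y82.9694 F1620
G1 X77.2958 Y37.6941
G1 X36.8247 Y37.6941
G1 X36.8247 Y82.9694
M5
G00 X97.4686 Y71.2156
M3 S496
G1 X93.2435 Y74.8654 F1620
G1 X88.1158 Y79.1678
G1 X82.0853 Y84.1229
G1 X75.1521 Y89.7306
G1 X67.3162 Y95.9909
M5
G00 X72.5066 Y12.1939
M3 S496
G1 X64.8106 Y17.5729 F1620
G1 X63.1163 Y25.7300
G1 X66.1442 Y36.0787
G1 X72.6147 Y48.0321
G1 X81.2485 Y61.0038
M5
G00 X128.1138 Y44.1221
M3 S496
G1 X128.6188 Y11.3299 F1620
G1 X95.8266 Y10.8249
G1 X95.3216 Y43.6171
G1 X128.1138 Y44.1221
M5
G00 X134.7876 Y29.7111
M3 S496
G1 X112.2157 Y127.8196 F1620
G1 X67.8077 Y28.3636
G1 X85.5113 Y64.5187
G1 X21.4928 Y62.7739
M5
G00 X52.5568 Y104.4359
M3 S496
G1 X103.1712 Y104.4359 F1620
G1 X103.1712 Y75.2612
G1 X52.5568 Y75.2612
G1 X52.5568 Y104.4359
M5
G00 X133.9142 Y75.4789
M3 S496
G1 X107.3833 Y124.0455 F1620
G1 X136.4035 Y47.0850
M5
G00 X0.0000 Y0.0000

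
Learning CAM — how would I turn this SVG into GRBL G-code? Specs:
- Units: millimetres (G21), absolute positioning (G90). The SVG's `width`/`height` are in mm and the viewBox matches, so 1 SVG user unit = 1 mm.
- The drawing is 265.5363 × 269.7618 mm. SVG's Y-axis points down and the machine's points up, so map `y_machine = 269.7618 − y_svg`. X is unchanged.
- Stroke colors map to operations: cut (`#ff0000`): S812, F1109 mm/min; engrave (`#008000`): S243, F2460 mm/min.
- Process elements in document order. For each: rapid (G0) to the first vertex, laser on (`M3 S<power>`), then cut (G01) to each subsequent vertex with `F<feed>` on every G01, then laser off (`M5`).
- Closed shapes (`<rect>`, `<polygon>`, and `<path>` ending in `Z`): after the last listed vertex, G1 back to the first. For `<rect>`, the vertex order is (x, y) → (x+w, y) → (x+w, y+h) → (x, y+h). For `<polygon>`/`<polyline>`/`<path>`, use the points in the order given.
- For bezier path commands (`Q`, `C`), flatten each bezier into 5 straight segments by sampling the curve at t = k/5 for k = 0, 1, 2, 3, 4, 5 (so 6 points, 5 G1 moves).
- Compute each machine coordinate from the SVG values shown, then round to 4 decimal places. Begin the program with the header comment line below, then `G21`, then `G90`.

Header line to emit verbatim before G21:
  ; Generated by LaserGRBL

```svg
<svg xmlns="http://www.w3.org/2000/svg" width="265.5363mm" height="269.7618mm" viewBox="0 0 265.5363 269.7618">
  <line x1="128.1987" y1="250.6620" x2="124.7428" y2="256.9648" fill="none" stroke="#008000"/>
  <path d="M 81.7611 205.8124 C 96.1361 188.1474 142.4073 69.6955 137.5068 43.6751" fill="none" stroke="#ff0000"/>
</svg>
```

; Generated by LaserGRBL
G21
G90
G0 X128.1987 Y19.0998
M3 S243
G01 X124.7428 Y12.7970 F2460
M5
G0 X81.7611 Y63.9494
M3 S812
G01 X93.5491 Y85.0971 F1109
G01 X109.0049 Y121.1591 F1109
G01 X124.1413 Y162.8611 F1109
G01 X134.9710 Y200.9284 F1109
G01 X137.5068 Y226.0867 F1109
M5

viewBox `0 0 265.5363 269.7618` with mm width/height → 1 unit = 1 mm. Flip: y_m = 269.7618 − y_svg.

**Shape 1** — `<line>` line segment, stroke `#008000` → engrave (S243, F2460). Machine vertices: (128.1987,19.0998) → (124.7428,12.7970). Open path.

**Shape 2** — `<path>` cubic bezier, stroke `#ff0000` → cut (S812, F1109). Control points (SVG): P0=(81.7611,205.8124), P1=(96.1361,188.1474), P2=(142.4073,69.6955), P3=(137.5068,43.6751); sampled at t=k/5. Machine vertices: (81.7611,63.9494) → (93.5491,85.0971) → (109.0049,121.1591) → (124.1413,162.8611) → (134.9710,200.9284) → (137.5068,226.0867). Open path.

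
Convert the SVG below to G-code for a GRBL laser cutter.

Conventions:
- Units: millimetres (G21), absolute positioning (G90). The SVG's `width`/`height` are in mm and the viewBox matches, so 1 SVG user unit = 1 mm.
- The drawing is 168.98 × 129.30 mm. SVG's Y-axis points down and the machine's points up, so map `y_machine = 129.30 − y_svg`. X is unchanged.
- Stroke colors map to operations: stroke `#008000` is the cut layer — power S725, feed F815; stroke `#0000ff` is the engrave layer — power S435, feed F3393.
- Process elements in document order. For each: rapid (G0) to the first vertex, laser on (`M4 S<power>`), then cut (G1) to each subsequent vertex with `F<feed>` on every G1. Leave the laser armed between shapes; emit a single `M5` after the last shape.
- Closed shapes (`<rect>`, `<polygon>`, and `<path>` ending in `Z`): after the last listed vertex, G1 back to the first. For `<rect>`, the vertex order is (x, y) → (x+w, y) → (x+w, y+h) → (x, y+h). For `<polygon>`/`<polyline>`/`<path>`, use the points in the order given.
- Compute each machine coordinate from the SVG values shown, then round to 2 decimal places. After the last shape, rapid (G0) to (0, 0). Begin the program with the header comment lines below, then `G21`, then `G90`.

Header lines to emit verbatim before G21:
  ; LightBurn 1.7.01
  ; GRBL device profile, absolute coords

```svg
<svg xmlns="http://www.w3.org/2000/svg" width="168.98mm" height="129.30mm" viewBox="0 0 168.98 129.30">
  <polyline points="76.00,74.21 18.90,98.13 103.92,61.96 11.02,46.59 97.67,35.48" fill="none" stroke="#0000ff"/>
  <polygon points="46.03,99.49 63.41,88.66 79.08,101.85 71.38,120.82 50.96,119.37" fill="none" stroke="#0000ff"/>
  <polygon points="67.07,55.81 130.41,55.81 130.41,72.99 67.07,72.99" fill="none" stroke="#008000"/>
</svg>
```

Since the viewBox matches the mm dimensions, user units are millimetres directly. The only transform is the Y-flip y_m = 129.30 − y_svg.

Shape 1 is a open polyline drawn with `<polyline>`. Its stroke #0000ff means engrave at S435, F3393. After flipping Y the toolpath is (76.00,55.09) → (18.90,31.17) → (103.92,67.34) → (11.02,82.71) → (97.67,93.82).

Shape 2 is a regular polygon drawn with `<polygon>`. Its stroke #0000ff means engrave at S435, F3393. After flipping Y the toolpath is (46.03,29.81) → (63.41,40.64) → (79.08,27.45) → (71.38,8.48) → (50.96,9.93) → (46.03,29.81), returning to the start.

Shape 3 is a rectangle drawn with `<polygon>`. Its stroke #008000 means cut at S725, F815. After flipping Y the toolpath is (67.07,73.49) → (130.41,73.49) → (130.41,56.31) → (67.07,56.31) → (67.07,73.49), returning to the start.

; LightBurn 1.7.01
; GRBL device profile, absolute coords
G21
G90
G0 X76.00 Y55.09
M4 S435
G1 X18.90 Y31.17 F3393
G1 X103.92 Y67.34 F3393
G1 X11.02 Y82.71 F3393
G1 X97.67 Y93.82 F3393
G0 X46.03 Y29.81
M4 S435
G1 X63.41 Y40.64 F3393
G1 X79.08 Y27.45 F3393
G1 X71.38 Y8.48 F3393
G1 X50.96 Y9.93 F3393
G1 X46.03 Y29.81 F3393
G0 X67.07 Y73.49
M4 S725
G1 X130.41 Y73.49 F815
G1 X130.41 Y56.31 F815
G1 X67.07 Y56.31 F815
G1 X67.07 Y73.49 F815
M5
G0 X0.00 Y0.00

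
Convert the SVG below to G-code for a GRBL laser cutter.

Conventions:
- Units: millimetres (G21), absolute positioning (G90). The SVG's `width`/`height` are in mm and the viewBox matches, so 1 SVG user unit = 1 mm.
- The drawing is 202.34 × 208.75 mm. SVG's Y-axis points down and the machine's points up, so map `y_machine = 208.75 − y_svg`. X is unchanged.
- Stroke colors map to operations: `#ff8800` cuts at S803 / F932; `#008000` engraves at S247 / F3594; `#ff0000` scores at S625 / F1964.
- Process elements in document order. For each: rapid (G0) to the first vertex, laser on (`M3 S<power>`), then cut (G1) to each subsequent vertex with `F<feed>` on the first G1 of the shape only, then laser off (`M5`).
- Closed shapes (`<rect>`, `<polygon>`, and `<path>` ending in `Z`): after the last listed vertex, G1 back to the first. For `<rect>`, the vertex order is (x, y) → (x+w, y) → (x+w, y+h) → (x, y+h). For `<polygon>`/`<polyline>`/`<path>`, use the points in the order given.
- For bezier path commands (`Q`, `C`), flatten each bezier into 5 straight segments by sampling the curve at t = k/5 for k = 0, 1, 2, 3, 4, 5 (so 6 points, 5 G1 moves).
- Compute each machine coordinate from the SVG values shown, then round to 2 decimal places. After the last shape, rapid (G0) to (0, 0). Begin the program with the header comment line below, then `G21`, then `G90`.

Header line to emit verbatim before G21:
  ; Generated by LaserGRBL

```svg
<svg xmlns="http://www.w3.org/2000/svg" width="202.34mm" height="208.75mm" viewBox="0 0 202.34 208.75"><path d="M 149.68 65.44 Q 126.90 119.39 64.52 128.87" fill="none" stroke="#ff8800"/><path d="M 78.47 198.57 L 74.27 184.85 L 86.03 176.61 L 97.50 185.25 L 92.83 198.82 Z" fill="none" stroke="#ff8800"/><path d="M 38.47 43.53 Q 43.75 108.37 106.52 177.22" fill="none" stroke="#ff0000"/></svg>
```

; Generated by LaserGRBL
G21
G90
G0 X149.68 Y143.31
M3 S803
G1 X138.98 Y123.51 F932
G1 X125.12 Y107.27
G1 X108.09 Y94.58
G1 X87.89 Y85.45
G1 X64.52 Y79.88
M5
G0 X78.47 Y10.18
M3 S803
G1 X74.27 Y23.90 F932
G1 X86.03 Y32.14
G1 X97.50 Y23.50
G1 X92.83 Y9.93
G1 X78.47 Y10.18
M5
G0 X38.47 Y165.22
M3 S625
G1 X42.88 Y139.12 F1964
G1 X51.89 Y112.71
G1 X65.50 Y85.97
G1 X83.71 Y58.91
G1 X106.52 Y31.53
M5
G0 X0.00 Y0.00

Since the viewBox matches the mm dimensions, user units are millimetres directly. The only transform is the Y-flip y_m = 208.75 − y_svg.

Shape 1 is a quadratic bezier drawn with `<path>`. Its stroke #ff8800 means cut at S803, F932. After flipping Y the toolpath is (149.68,143.31) → (138.98,123.51) → (125.12,107.27) → (108.09,94.58) → (87.89,85.45) → (64.52,79.88).

Shape 2 is a regular polygon drawn with `<path>`. Its stroke #ff8800 means cut at S803, F932. After flipping Y the toolpath is (78.47,10.18) → (74.27,23.90) → (86.03,32.14) → (97.50,23.50) → (92.83,9.93) → (78.47,10.18), returning to the start.

Shape 3 is a quadratic bezier drawn with `<path>`. Its stroke #ff0000 means score at S625, F1964. After flipping Y the toolpath is (38.47,165.22) → (42.88,139.12) → (51.89,112.71) → (65.50,85.97) → (83.71,58.91) → (106.52,31.53).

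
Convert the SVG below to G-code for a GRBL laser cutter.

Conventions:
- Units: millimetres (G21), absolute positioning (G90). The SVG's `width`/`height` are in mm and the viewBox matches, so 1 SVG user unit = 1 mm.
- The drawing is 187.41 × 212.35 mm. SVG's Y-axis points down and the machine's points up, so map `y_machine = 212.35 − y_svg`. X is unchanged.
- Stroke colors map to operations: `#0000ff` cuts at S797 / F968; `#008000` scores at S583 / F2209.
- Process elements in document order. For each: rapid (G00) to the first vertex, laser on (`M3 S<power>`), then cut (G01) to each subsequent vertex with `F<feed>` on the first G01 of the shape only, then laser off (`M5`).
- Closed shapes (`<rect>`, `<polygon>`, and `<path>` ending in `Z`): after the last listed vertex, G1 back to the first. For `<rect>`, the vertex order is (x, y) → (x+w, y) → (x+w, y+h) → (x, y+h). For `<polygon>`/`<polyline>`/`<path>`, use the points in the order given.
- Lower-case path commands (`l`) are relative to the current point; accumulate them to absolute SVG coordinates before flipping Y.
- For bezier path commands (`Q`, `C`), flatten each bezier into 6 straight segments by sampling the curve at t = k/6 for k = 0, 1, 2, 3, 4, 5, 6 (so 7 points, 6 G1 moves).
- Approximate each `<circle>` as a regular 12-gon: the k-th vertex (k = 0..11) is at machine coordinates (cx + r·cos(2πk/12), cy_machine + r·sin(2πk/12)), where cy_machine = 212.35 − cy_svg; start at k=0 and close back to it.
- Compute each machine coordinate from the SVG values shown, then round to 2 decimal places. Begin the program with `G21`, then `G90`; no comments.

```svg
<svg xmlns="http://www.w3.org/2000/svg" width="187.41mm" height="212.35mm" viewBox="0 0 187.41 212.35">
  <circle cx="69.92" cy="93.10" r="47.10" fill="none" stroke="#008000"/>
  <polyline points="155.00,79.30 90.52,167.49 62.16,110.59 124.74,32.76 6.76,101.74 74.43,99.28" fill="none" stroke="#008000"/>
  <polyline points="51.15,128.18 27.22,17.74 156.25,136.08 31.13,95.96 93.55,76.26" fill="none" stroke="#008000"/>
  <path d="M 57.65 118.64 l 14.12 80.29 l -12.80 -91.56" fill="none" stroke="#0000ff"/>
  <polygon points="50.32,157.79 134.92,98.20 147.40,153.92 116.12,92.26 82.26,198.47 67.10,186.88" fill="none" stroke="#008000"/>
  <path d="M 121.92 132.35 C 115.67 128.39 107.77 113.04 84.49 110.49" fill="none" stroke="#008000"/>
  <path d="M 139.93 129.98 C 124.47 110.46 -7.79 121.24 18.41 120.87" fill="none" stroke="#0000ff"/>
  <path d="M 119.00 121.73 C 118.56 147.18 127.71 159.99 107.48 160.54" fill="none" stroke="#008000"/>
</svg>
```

viewBox `0 0 187.41 212.35` with mm width/height → 1 unit = 1 mm. Flip: y_m = 212.35 − y_svg.

**Shape 1** — `<circle>` circle, stroke `#008000` → score (S583, F2209). Machine vertices: (117.02,119.25) → (110.71,142.80) → (93.47,160.04) → (69.92,166.35) → (46.37,160.04) → (29.13,142.80) → (22.82,119.25) → (29.13,95.70) → (46.37,78.46) → (69.92,72.15) → (93.47,78.46) → (110.71,95.70) → (117.02,119.25). Closed: final G1 returns to the first vertex.

**Shape 2** — `<polyline>` open polyline, stroke `#008000` → score (S583, F2209). Machine vertices: (155.00,133.05) → (90.52,44.86) → (62.16,101.76) → (124.74,179.59) → (6.76,110.61) → (74.43,113.07). Open path.

**Shape 3** — `<polyline>` open polyline, stroke `#008000` → score (S583, F2209). Machine vertices: (51.15,84.17) → (27.22,194.61) → (156.25,76.27) → (31.13,116.39) → (93.55,136.09). Open path.

**Shape 4** — `<path>` open polyline, stroke `#0000ff` → cut (S797, F968). Machine vertices: (57.65,93.71) → (71.77,13.42) → (58.97,104.98). Open path.

**Shape 5** — `<polygon>` closed polygon, stroke `#008000` → score (S583, F2209). Machine vertices: (50.32,54.56) → (134.92,114.15) → (147.40,58.43) → (116.12,120.09) → (82.26,13.88) → (67.10,25.47) → (50.32,54.56). Closed: final G1 returns to the first vertex.

**Shape 6** — `<path>` cubic bezier, stroke `#008000` → score (S583, F2209). Control points (SVG): P0=(121.92,132.35), P1=(115.67,128.39), P2=(107.77,113.04), P3=(84.49,110.49); sampled at t=k/6. Machine vertices: (121.92,80.00) → (118.59,82.82) → (114.61,86.86) → (109.59,91.46) → (103.15,95.94) → (94.91,99.63) → (84.49,101.86). Open path.

**Shape 7** — `<path>` cubic bezier, stroke `#0000ff` → cut (S797, F968). Control points (SVG): P0=(139.93,129.98), P1=(124.47,110.46), P2=(-7.79,121.24), P3=(18.41,120.87); sampled at t=k/6. Machine vertices: (139.93,82.37) → (123.74,89.80) → (95.73,93.33) → (63.55,94.11) → (34.84,93.29) → (17.24,92.03) → (18.41,91.48). Open path.

**Shape 8** — `<path>` cubic bezier, stroke `#008000` → score (S583, F2209). Control points (SVG): P0=(119.00,121.73), P1=(118.56,147.18), P2=(127.71,159.99), P3=(107.48,160.54); sampled at t=k/6. Machine vertices: (119.00,90.62) → (119.40,78.95) → (120.31,69.37) → (120.66,61.88) → (119.36,56.46) → (115.33,53.11) → (107.48,51.81). Open path.

G21
G90
G00 X117.02 Y119.25
M3 S583
G01 X110.71 Y142.80 F2209
G01 X93.47 Y160.04
G01 X69.92 Y166.35
G01 X46.37 Y160.04
G01 X29.13 Y142.80
G01 X22.82 Y119.25
G01 X29.13 Y95.70
G01 X46.37 Y78.46
G01 X69.92 Y72.15
G01 X93.47 Y78.46
G01 X110.71 Y95.70
G01 X117.02 Y119.25
M5
G00 X155.00 Y133.05
M3 S583
G01 X90.52 Y44.86 F2209
G01 X62.16 Y101.76
G01 X124.74 Y179.59
G01 X6.76 Y110.61
G01 X74.43 Y113.07
M5
G00 X51.15 Y84.17
M3 S583
G01 X27.22 Y194.61 F2209
G01 X156.25 Y76.27
G01 X31.13 Y116.39
G01 X93.55 Y136.09
M5
G00 X57.65 Y93.71
M3 S797
G01 X71.77 Y13.42 F968
G01 X58.97 Y104.98
M5
G00 X50.32 Y54.56
M3 S583
G01 X134.92 Y114.15 F2209
G01 X147.40 Y58.43
G01 X116.12 Y120.09
G01 X82.26 Y13.88
G01 X67.10 Y25.47
G01 X50.32 Y54.56
M5
G00 X121.92 Y80.00
M3 S583
G01 X118.59 Y82.82 F2209
G01 X114.61 Y86.86
G01 X109.59 Y91.46
G01 X103.15 Y95.94
G01 X94.91 Y99.63
G01 X84.49 Y101.86
M5
G00 X139.93 Y82.37
M3 S797
G01 X123.74 Y89.80 F968
G01 X95.73 Y93.33
G01 X63.55 Y94.11
G01 X34.84 Y93.29
G01 X17.24 Y92.03
G01 X18.41 Y91.48
M5
G00 X119.00 Y90.62
M3 S583
G01 X119.40 Y78.95 F2209
G01 X120.31 Y69.37
G01 X120.66 Y61.88
G01 X119.36 Y56.46
G01 X115.33 Y53.11
G01 X107.48 Y51.81
M5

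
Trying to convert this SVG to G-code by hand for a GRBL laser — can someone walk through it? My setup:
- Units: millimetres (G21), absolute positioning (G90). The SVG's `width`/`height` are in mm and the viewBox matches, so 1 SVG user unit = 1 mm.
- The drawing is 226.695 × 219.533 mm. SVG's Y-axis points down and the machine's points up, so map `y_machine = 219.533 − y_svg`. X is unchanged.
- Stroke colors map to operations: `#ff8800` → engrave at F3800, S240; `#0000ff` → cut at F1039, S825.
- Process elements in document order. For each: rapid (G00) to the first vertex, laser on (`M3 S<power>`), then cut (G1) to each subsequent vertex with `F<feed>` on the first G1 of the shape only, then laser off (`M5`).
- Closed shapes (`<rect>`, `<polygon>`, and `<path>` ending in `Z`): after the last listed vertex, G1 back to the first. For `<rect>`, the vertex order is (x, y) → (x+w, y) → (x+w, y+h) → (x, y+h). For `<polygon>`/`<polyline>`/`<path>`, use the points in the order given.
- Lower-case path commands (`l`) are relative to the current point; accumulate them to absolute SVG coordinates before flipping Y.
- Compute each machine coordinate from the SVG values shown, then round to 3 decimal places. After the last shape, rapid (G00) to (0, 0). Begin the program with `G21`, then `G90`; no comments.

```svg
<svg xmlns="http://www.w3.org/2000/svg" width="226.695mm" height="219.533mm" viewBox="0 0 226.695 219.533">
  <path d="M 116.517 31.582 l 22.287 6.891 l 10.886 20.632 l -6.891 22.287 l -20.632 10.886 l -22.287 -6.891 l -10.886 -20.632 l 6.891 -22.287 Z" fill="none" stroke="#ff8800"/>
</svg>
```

G21
G90
G00 X116.517 Y187.951
M3 S240
G1 X138.804 Y181.060 F3800
G1 X149.690 Y160.428
G1 X142.799 Y138.141
G1 X122.167 Y127.255
G1 X99.880 Y134.146
G1 X88.994 Y154.778
G1 X95.885 Y177.065
G1 X116.517 Y187.951
M5
G00 X0.000 Y0.000

1 u = 1 mm; y_m = 219.533 − y.

[1] `<path>` regular polygon, #ff8800→engrave S240 F3800: (116.517,187.951) → (138.804,181.060) → (149.690,160.428) → (142.799,138.141) → (122.167,127.255) → (99.880,134.146) → (88.994,154.778) → (95.885,177.065) → (116.517,187.951) (closed)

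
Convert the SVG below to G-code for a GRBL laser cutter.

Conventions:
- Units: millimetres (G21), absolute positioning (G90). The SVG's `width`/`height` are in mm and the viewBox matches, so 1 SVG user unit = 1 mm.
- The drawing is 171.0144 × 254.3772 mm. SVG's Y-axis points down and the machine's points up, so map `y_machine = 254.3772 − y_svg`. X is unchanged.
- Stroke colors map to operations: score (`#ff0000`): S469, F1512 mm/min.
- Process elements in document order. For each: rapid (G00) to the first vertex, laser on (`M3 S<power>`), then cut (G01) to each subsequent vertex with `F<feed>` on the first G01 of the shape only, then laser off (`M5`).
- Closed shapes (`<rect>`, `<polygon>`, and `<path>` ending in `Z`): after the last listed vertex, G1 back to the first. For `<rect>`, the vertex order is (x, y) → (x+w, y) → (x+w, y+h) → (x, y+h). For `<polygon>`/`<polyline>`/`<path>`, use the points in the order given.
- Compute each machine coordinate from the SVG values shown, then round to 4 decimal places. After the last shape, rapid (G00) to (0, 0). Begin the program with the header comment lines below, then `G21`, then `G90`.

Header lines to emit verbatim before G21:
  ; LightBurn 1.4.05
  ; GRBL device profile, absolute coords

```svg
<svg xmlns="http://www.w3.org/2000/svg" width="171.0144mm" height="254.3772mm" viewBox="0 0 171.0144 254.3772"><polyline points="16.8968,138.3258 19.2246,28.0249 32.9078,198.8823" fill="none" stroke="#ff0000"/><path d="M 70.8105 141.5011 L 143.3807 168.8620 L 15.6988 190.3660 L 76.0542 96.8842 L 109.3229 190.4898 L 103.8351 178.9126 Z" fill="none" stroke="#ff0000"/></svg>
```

; LightBurn 1.4.05
; GRBL device profile, absolute coords
G21
G90
G00 X16.8968 Y116.0514
M3 S469
G01 X19.2246 Y226.3523 F1512
G01 X32.9078 Y55.4949
M5
G00 X70.8105 Y112.8761
M3 S469
G01 X143.3807 Y85.5152 F1512
G01 X15.6988 Y64.0112
G01 X76.0542 Y157.4930
G01 X109.3229 Y63.8874
G01 X103.8351 Y75.4646
G01 X70.8105 Y112.8761
M5
G00 X0.0000 Y0.0000

1 u = 1 mm; y_m = 254.3772 − y.

[1] `<polyline>` open polyline, #ff0000→score S469 F1512: (16.8968,116.0514) → (19.2246,226.3523) → (32.9078,55.4949)

[2] `<path>` closed polygon, #ff0000→score S469 F1512: (70.8105,112.8761) → (143.3807,85.5152) → (15.6988,64.0112) → (76.0542,157.4930) → (109.3229,63.8874) → (103.8351,75.4646) → (70.8105,112.8761) (closed)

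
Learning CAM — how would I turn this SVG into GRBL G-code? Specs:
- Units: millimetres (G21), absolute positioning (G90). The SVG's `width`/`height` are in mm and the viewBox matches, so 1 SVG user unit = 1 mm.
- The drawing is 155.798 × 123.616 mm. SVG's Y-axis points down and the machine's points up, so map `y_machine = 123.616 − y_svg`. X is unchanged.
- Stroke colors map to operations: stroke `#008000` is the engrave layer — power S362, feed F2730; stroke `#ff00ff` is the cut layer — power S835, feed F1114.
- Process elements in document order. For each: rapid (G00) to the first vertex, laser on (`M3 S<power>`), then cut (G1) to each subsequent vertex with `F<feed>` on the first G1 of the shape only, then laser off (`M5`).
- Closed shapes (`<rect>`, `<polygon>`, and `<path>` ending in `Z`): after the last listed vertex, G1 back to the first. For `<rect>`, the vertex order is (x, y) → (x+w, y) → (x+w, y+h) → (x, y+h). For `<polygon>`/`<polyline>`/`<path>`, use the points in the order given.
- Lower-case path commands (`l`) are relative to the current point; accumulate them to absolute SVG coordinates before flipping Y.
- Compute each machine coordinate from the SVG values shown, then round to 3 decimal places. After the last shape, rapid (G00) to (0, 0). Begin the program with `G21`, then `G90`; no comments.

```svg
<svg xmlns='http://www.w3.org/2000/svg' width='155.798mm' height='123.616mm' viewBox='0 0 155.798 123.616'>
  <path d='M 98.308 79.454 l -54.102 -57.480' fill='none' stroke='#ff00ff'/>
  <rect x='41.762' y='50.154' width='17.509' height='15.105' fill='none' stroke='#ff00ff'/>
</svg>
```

viewBox `0 0 155.798 123.616` with mm width/height → 1 unit = 1 mm. Flip: y_m = 123.616 − y_svg.

**Shape 1** — `<path>` line segment, stroke `#ff00ff` → cut (S835, F1114). Machine vertices: (98.308,44.162) → (44.206,101.642). Open path.

**Shape 2** — `<rect>` rectangle, stroke `#ff00ff` → cut (S835, F1114). Machine vertices: (41.762,73.462) → (59.271,73.462) → (59.271,58.357) → (41.762,58.357) → (41.762,73.462). Closed: final G1 returns to the first vertex.

G21
G90
G00 X98.308 Y44.162
M3 S835
G1 X44.206 Y101.642 F1114
M5
G00 X41.762 Y73.462
M3 S835
G1 X59.271 Y73.462 F1114
G1 X59.271 Y58.357
G1 X41.762 Y58.357
G1 X41.762 Y73.462
M5
G00 X0.000 Y0.000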